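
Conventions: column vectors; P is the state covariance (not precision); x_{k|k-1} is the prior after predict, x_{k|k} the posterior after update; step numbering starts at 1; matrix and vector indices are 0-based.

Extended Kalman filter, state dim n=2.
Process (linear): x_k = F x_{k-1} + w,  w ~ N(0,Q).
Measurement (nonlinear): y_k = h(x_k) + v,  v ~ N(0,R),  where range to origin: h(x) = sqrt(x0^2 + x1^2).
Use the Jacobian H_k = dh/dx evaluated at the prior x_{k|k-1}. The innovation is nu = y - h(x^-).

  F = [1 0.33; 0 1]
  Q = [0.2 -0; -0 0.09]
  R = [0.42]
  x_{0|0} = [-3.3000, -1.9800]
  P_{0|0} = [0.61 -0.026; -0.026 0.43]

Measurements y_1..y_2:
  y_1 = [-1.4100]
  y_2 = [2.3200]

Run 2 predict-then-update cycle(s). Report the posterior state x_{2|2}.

step 1: x^-=[-3.9534, -1.9800]  P^-=[0.8397 0.1159; 0.1159 0.5200]  H_jac=[-0.8941 -0.4478]  S=[1.2884]  K=[-0.6230; -0.2612]  nu=[-5.8315]  x^+=[-0.3203, -0.4570]  P^+=[0.3396 -0.0937; -0.0937 0.4321]
step 2: x^-=[-0.4711, -0.4570]  P^-=[0.5248 0.0489; 0.0489 0.5221]  H_jac=[-0.7178 -0.6962]  S=[0.9923]  K=[-0.4139; -0.4017]  nu=[1.6637]  x^+=[-1.1597, -1.1252]  P^+=[0.3548 -0.1161; -0.1161 0.3620]

x_post = [-1.1597, -1.1252]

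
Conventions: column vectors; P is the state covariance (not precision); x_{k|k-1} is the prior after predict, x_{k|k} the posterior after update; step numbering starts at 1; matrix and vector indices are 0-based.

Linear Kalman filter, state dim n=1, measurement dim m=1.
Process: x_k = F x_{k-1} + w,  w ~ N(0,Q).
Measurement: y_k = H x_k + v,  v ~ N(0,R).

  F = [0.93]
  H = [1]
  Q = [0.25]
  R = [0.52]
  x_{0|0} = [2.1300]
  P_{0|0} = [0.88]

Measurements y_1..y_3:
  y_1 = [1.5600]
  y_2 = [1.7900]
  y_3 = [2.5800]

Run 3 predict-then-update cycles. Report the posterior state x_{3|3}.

step 1: x^-=[1.9809]  P^-=[1.0111]  S=[1.5311]  K=[0.6604]  nu=[-0.4209]  x^+=[1.7029]  P^+=[0.3434]
step 2: x^-=[1.5837]  P^-=[0.5470]  S=[1.0670]  K=[0.5127]  nu=[0.2063]  x^+=[1.6895]  P^+=[0.2666]
step 3: x^-=[1.5712]  P^-=[0.4806]  S=[1.0006]  K=[0.4803]  nu=[1.0088]  x^+=[2.0557]  P^+=[0.2498]

x_post = [2.0557]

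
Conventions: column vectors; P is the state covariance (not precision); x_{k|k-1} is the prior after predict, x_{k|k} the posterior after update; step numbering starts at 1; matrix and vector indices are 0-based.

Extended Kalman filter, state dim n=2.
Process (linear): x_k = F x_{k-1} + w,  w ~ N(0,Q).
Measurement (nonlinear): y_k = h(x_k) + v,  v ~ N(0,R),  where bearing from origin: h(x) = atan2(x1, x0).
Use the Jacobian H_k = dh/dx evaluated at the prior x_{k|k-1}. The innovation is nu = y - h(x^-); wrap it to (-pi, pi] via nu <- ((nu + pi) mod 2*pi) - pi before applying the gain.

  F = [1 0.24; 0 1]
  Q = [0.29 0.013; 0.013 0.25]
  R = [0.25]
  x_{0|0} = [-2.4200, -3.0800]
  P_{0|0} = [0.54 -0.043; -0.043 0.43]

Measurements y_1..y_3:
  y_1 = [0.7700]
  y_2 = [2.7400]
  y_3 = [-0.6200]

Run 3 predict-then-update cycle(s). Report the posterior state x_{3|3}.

step 1: x^-=[-3.1592, -3.0800]  P^-=[0.8341 0.0732; 0.0732 0.6800]  H_jac=[0.1582 -0.1623]  S=[0.2850]  K=[0.4213; -0.3465]  nu=[3.1389]  x^+=[-1.8367, -4.1677]  P^+=[0.7835 0.1148; 0.1148 0.6458]
step 2: x^-=[-2.8369, -4.1677]  P^-=[1.1658 0.2828; 0.2828 0.8958]  H_jac=[0.1640 -0.1116]  S=[0.2822]  K=[0.5656; -0.1900]  nu=[-1.3747]  x^+=[-3.6145, -3.9065]  P^+=[1.0756 0.3131; 0.3131 0.8856]
step 3: x^-=[-4.5521, -3.9065]  P^-=[1.5669 0.5387; 0.5387 1.1356]  H_jac=[0.1086 -0.1265]  S=[0.2718]  K=[0.3751; -0.3133]  nu=[1.8124]  x^+=[-3.8723, -4.4744]  P^+=[1.5286 0.5706; 0.5706 1.1089]

x_post = [-3.8723, -4.4744]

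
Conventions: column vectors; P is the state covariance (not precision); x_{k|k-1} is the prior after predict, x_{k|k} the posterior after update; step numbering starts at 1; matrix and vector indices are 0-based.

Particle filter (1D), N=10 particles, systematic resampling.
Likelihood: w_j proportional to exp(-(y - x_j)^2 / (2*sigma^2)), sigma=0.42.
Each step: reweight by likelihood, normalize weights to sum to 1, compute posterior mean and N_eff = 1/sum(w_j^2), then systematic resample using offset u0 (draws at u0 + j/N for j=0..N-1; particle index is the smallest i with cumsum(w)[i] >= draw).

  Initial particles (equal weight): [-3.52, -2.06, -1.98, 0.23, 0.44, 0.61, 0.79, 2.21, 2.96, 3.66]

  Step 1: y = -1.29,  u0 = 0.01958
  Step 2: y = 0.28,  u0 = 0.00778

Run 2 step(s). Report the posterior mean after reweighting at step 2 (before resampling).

post_mean = -1.9952

step 1: w=[0.0000, 0.4164, 0.5798, 0.0032, 0.0005, 0.0001, 0.0000, 0.0000, 0.0000, 0.0000]  mean=-2.0049  Neff=1.9623  idx=[1, 1, 1, 1, 2, 2, 2, 2, 2, 2]
step 2: w=[0.0476, 0.0476, 0.0476, 0.0476, 0.1350, 0.1350, 0.1350, 0.1350, 0.1350, 0.1350]  mean=-1.9952  Neff=8.4505  idx=[0, 2, 4, 4, 5, 6, 7, 7, 8, 9]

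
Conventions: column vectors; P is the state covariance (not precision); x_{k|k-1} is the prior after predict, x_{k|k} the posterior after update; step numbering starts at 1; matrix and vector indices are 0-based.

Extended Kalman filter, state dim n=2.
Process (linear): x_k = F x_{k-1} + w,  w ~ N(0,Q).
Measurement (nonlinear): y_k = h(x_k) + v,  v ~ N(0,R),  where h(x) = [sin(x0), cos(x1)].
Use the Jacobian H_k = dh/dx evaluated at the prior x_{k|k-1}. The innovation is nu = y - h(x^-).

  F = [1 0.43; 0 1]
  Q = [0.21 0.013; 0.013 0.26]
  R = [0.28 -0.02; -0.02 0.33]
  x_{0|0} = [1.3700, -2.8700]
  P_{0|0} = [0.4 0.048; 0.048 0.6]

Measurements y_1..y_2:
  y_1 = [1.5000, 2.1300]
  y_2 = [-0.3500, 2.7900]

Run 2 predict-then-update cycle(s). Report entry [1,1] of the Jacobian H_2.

H_jac[1,1] = 0.7284

step 1: x^-=[0.1359, -2.8700]  P^-=[0.7622 0.3190; 0.3190 0.8600]  H_jac=[0.9908 0.0000; 0.0000 0.2683]  S=[1.0282 0.0648; 0.0648 0.3919]  K=[0.7283 0.0980; 0.2731 0.5436]  nu=[1.3645, 3.0933]  x^+=[1.4327, -0.8159]  P^+=[0.2038 0.0662; 0.0662 0.6483]
step 2: x^-=[1.0819, -0.8159]  P^-=[0.5907 0.3580; 0.3580 0.9083]  H_jac=[0.4697 0.0000; 0.0000 0.7284]  S=[0.4103 0.1025; 0.1025 0.8118]  K=[0.6153 0.2435; 0.2130 0.7880]  nu=[-1.2328, 2.1048]  x^+=[0.8358, 0.5800]  P^+=[0.3565 0.0934; 0.0934 0.3512]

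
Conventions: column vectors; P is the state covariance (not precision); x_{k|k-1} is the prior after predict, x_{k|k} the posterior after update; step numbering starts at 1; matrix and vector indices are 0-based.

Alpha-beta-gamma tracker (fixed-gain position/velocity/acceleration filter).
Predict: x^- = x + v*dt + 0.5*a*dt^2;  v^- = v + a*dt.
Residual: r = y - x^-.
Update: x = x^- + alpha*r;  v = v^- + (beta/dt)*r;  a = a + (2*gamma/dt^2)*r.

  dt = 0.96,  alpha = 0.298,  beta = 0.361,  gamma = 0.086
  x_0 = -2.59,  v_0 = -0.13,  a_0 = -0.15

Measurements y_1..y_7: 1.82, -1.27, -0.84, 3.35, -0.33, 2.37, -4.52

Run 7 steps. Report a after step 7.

step 1: x_pred=-2.7839  r=4.6039  x^+=-1.4120  v^+=1.4573  a^+=0.7092
step 2: x_pred=0.3138  r=-1.5838  x^+=-0.1581  v^+=1.5425  a^+=0.4136
step 3: x_pred=1.5133  r=-2.3533  x^+=0.8120  v^+=1.0547  a^+=-0.0256
step 4: x_pred=1.8128  r=1.5372  x^+=2.2709  v^+=1.6082  a^+=0.2613
step 5: x_pred=3.9352  r=-4.2652  x^+=2.6642  v^+=0.2552  a^+=-0.5347
step 6: x_pred=2.6628  r=-0.2928  x^+=2.5755  v^+=-0.3682  a^+=-0.5893
step 7: x_pred=1.9505  r=-6.4705  x^+=0.0223  v^+=-3.3671  a^+=-1.7969

a_post = -1.7969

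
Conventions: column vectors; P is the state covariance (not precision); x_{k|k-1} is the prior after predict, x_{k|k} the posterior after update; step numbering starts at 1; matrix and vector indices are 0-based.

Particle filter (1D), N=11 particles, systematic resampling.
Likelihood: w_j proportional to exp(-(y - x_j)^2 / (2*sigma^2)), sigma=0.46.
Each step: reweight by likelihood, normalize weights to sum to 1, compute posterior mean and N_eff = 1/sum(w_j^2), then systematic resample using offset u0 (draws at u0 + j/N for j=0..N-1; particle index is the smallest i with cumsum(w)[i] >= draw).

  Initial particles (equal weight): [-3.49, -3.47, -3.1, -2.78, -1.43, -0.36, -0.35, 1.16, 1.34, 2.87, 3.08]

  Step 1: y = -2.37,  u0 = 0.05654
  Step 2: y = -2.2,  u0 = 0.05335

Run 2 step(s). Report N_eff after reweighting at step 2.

N_eff = 8.6660

step 1: w=[0.0434, 0.0482, 0.2387, 0.5653, 0.1042, 0.0001, 0.0001, 0.0000, 0.0000, 0.0000, 0.0000]  mean=-2.7795  Neff=2.5534  idx=[1, 2, 2, 2, 3, 3, 3, 3, 3, 3, 4]
step 2: w=[0.0065, 0.0431, 0.0431, 0.0431, 0.1320, 0.1320, 0.1320, 0.1320, 0.1320, 0.1320, 0.0720]  mean=-2.7286  Neff=8.6660  idx=[2, 4, 4, 5, 6, 6, 7, 8, 8, 9, 10]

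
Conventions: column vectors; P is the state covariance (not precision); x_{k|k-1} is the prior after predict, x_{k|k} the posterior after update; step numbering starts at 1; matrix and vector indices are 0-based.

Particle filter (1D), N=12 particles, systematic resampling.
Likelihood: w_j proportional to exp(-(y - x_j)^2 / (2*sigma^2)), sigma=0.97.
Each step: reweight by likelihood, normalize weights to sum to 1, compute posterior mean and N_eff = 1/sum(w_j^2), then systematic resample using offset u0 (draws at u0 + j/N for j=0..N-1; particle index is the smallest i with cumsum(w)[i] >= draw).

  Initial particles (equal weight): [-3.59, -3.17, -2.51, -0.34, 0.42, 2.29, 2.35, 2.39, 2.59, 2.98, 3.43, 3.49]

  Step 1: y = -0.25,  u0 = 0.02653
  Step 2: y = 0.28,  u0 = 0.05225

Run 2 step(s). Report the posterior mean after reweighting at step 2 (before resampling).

post_mean = 0.0381

step 1: w=[0.0014, 0.0055, 0.0337, 0.5063, 0.4005, 0.0165, 0.0140, 0.0125, 0.0070, 0.0020, 0.0004, 0.0003]  mean=0.0163  Neff=2.3891  idx=[2, 3, 3, 3, 3, 3, 3, 4, 4, 4, 4, 4]
step 2: w=[0.0016, 0.0827, 0.0827, 0.0827, 0.0827, 0.0827, 0.0827, 0.1004, 0.1004, 0.1004, 0.1004, 0.1004]  mean=0.0381  Neff=10.9324  idx=[1, 2, 3, 4, 5, 6, 7, 8, 9, 10, 10, 11]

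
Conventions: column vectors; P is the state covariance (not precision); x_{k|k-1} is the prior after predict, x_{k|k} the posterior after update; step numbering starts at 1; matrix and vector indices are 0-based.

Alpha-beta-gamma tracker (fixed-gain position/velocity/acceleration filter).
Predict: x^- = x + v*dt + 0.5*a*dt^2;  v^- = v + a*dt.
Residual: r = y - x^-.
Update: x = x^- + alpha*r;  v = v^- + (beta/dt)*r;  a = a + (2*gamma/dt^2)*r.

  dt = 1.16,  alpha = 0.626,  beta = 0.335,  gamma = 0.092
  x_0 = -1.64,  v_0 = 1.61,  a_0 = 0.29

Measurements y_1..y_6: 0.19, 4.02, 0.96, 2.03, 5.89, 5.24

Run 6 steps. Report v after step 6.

step 1: x_pred=0.4227  r=-0.2327  x^+=0.2770  v^+=1.8792  a^+=0.2582
step 2: x_pred=2.6306  r=1.3894  x^+=3.5004  v^+=2.5799  a^+=0.4482
step 3: x_pred=6.7946  r=-5.8346  x^+=3.1421  v^+=1.4148  a^+=-0.3497
step 4: x_pred=4.5481  r=-2.5181  x^+=2.9718  v^+=0.2820  a^+=-0.6940
step 5: x_pred=2.8319  r=3.0581  x^+=4.7463  v^+=0.3601  a^+=-0.2758
step 6: x_pred=4.9784  r=0.2616  x^+=5.1422  v^+=0.1157  a^+=-0.2401

v_post = 0.1157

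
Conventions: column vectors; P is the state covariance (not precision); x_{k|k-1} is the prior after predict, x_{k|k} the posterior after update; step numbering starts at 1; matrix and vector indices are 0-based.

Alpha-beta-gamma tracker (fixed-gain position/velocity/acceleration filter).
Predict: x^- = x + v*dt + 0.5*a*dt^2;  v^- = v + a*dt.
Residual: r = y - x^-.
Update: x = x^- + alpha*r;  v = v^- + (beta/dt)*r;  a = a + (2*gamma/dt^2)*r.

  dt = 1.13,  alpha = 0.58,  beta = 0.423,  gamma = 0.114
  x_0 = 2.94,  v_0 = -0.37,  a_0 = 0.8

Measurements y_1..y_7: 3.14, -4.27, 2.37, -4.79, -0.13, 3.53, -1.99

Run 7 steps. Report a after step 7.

step 1: x_pred=3.0327  r=0.1073  x^+=3.0949  v^+=0.5742  a^+=0.8192
step 2: x_pred=4.2667  r=-8.5367  x^+=-0.6846  v^+=-1.6958  a^+=-0.7051
step 3: x_pred=-3.0510  r=5.4210  x^+=0.0932  v^+=-0.4633  a^+=0.2628
step 4: x_pred=-0.2625  r=-4.5275  x^+=-2.8885  v^+=-1.8611  a^+=-0.5456
step 5: x_pred=-5.3398  r=5.2098  x^+=-2.3181  v^+=-0.5274  a^+=0.3847
step 6: x_pred=-2.6685  r=6.1985  x^+=0.9266  v^+=2.2276  a^+=1.4915
step 7: x_pred=4.3961  r=-6.3861  x^+=0.6921  v^+=1.5224  a^+=0.3512

a_post = 0.3512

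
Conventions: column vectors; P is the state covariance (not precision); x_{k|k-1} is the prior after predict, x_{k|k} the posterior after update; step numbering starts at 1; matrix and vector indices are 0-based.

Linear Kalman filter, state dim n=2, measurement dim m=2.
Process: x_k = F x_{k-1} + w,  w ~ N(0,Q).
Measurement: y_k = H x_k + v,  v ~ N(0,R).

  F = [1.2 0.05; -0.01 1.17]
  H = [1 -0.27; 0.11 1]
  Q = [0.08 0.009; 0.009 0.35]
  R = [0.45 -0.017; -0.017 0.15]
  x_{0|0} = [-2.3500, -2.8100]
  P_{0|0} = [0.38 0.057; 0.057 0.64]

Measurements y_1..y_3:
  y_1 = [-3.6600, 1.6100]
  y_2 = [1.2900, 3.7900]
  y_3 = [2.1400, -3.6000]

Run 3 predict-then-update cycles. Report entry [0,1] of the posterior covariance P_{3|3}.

P_post[0,1] = -0.0089

step 1: x^-=[-2.9605, -3.2642]  P^-=[0.6356 0.1219; 0.1219 1.2248]  S=[1.1091 -0.1595; -0.1595 1.4093]  K=[0.5723 0.2009; -0.0629 0.8715]  nu=[-1.5808, 5.1999]  x^+=[-2.8207, 1.3668]  P^+=[0.2522 -0.0073; -0.0073 0.1326]
step 2: x^-=[-3.3165, 1.6274]  P^-=[0.4426 0.0034; 0.0034 0.5317]  S=[0.9295 -0.1085; -0.1085 0.6878]  K=[0.4931 0.1536; -0.0616 0.7639]  nu=[5.0459, 2.5274]  x^+=[-0.4403, 3.2474]  P^+=[0.2168 -0.0092; -0.0092 0.1166]
step 3: x^-=[-0.3660, 3.8039]  P^-=[0.3914 0.0003; 0.0003 0.5099]  S=[0.8784 -0.1113; -0.1113 0.6647]  K=[0.4636 0.1429; -0.0604 0.7570]  nu=[3.5331, -7.3636]  x^+=[0.2197, -1.9842]  P^+=[0.2038 -0.0089; -0.0089 0.1156]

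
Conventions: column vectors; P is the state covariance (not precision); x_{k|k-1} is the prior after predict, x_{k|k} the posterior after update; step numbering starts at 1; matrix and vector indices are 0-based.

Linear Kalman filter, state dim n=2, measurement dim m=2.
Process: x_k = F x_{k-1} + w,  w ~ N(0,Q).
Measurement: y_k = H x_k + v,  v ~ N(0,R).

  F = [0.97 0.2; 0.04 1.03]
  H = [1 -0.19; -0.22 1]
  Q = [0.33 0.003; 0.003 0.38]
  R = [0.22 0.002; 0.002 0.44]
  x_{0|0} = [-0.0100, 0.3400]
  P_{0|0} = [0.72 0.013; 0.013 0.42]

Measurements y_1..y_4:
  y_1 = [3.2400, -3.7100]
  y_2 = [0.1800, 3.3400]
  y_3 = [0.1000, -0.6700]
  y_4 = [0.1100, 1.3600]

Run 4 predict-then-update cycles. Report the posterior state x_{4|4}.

x_post = [0.3561, 0.9629]

step 1: x^-=[0.0583, 0.3498]  P^-=[1.0293 0.1305; 0.1305 0.8278]  S=[1.2296 -0.2457; -0.2457 1.2602]  K=[0.8342 0.0866; 0.1092 0.6554]  nu=[3.2482, -4.0470]  x^+=[2.4177, -1.9478]  P^+=[0.1996 0.0837; 0.0837 0.3070]
step 2: x^-=[1.9556, -1.9095]  P^-=[0.5626 0.1583; 0.1583 0.7129]  S=[0.7482 -0.0923; -0.0923 1.1105]  K=[0.7230 0.0912; 0.1069 0.6195]  nu=[-2.1384, 5.6797]  x^+=[0.9275, 1.3805]  P^+=[0.1744 0.0799; 0.0799 0.2904]
step 3: x^-=[1.1757, 1.4590]  P^-=[0.5368 0.1501; 0.1501 0.6949]  S=[0.7248 -0.0918; -0.0918 1.0949]  K=[0.7125 0.0889; 0.1025 0.6132]  nu=[-0.7985, -1.8703]  x^+=[0.4405, 0.2303]  P^+=[0.1718 0.0784; 0.0784 0.2872]
step 4: x^-=[0.4733, 0.2548]  P^-=[0.5335 0.1477; 0.1477 0.6915]  S=[0.7224 -0.0928; -0.0928 1.0923]  K=[0.7111 0.0882; 0.1013 0.6119]  nu=[-0.3149, 1.2093]  x^+=[0.3561, 0.9629]  P^+=[0.1714 0.0780; 0.0780 0.2866]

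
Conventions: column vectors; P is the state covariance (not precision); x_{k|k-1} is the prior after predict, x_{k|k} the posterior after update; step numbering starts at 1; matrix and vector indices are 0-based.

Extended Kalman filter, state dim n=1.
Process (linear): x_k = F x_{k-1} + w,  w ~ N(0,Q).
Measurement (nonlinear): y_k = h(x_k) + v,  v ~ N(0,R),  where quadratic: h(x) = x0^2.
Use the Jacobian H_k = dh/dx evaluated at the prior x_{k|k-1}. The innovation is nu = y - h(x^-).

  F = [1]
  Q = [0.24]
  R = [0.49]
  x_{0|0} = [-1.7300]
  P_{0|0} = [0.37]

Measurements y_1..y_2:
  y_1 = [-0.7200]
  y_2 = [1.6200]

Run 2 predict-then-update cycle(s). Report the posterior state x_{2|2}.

x_post = [-1.1355]

step 1: x^-=[-1.7300]  P^-=[0.6100]  H_jac=[-3.4600]  S=[7.7927]  K=[-0.2708]  nu=[-3.7129]  x^+=[-0.7244]  P^+=[0.0384]
step 2: x^-=[-0.7244]  P^-=[0.2784]  H_jac=[-1.4488]  S=[1.0742]  K=[-0.3754]  nu=[1.0953]  x^+=[-1.1355]  P^+=[0.1270]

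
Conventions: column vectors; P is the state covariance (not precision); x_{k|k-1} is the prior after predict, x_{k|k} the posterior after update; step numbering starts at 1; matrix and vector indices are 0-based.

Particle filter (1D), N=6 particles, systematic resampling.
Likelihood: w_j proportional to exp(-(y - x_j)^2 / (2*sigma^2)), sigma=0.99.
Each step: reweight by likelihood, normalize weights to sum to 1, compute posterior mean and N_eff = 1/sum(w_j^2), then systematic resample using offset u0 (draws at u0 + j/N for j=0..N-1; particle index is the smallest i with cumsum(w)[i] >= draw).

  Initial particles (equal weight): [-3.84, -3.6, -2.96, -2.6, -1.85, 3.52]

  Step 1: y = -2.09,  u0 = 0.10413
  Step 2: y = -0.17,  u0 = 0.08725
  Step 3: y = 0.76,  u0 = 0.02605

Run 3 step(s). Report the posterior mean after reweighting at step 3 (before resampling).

post_mean = -1.8650

step 1: w=[0.0688, 0.1025, 0.2229, 0.2873, 0.3185, 0.0000]  mean=-2.6291  Neff=4.0174  idx=[1, 2, 3, 3, 4, 4]
step 2: w=[0.0042, 0.0318, 0.0828, 0.0828, 0.3992, 0.3992]  mean=-2.0168  Neff=2.9988  idx=[2, 4, 4, 4, 5, 5]
step 3: w=[0.0200, 0.1960, 0.1960, 0.1960, 0.1960, 0.1960]  mean=-1.8650  Neff=5.1950  idx=[1, 1, 2, 3, 4, 5]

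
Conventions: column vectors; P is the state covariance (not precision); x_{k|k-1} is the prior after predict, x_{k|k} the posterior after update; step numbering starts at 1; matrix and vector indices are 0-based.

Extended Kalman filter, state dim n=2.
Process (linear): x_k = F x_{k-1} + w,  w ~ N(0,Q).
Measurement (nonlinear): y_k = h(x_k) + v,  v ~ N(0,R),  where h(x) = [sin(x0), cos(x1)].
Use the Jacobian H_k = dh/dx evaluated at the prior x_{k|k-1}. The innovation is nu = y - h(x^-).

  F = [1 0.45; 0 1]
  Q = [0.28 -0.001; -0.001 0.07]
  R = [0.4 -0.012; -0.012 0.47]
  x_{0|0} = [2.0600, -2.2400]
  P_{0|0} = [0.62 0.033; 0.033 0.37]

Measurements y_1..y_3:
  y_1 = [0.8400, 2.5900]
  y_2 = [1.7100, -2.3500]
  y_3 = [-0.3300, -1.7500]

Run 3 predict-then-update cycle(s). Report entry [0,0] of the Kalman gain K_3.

step 1: x^-=[1.0520, -2.2400]  P^-=[1.0046 0.1985; 0.1985 0.4400]  H_jac=[0.4958 0.0000; 0.0000 0.7843]  S=[0.6470 0.0652; 0.0652 0.7407]  K=[0.7554 0.1437; 0.1061 0.4566]  nu=[-0.0284, 3.2104]  x^+=[1.4919, -0.7772]  P^+=[0.6059 0.0746; 0.0746 0.2720]
step 2: x^-=[1.1421, -0.7772]  P^-=[1.0081 0.1959; 0.1959 0.3420]  H_jac=[0.4157 0.0000; 0.0000 0.7013]  S=[0.5742 0.0451; 0.0451 0.6382]  K=[0.7169 0.1646; 0.1129 0.3678]  nu=[0.8005, -3.0629]  x^+=[1.2117, -1.8134]  P^+=[0.6851 0.0981; 0.0981 0.2446]
step 3: x^-=[0.3957, -1.8134]  P^-=[1.1029 0.2071; 0.2071 0.3146]  H_jac=[0.9227 0.0000; 0.0000 0.9707]  S=[1.3391 0.1735; 0.1735 0.7664]  K=[0.7480 0.0930; 0.0939 0.3772]  nu=[-0.7154, -1.5098]  x^+=[-0.2798, -2.4500]  P^+=[0.3230 0.0358; 0.0358 0.1815]

K[0,0] = 0.7480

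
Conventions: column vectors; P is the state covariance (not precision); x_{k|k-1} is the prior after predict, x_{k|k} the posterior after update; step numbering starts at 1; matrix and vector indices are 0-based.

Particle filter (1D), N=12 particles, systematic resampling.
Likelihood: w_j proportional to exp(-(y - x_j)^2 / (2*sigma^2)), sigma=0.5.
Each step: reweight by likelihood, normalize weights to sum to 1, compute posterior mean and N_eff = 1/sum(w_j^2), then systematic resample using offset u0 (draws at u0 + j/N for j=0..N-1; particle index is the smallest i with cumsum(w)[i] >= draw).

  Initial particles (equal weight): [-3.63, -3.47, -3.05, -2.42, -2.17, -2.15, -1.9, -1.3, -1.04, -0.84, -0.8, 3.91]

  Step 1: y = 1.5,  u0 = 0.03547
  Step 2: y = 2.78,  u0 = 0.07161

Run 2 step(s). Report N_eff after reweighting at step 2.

N_eff = 2.0000

step 1: w=[0.0000, 0.0000, 0.0000, 0.0000, 0.0000, 0.0000, 0.0000, 0.0028, 0.0456, 0.3211, 0.4654, 0.1651]  mean=-0.0475  Neff=2.8652  idx=[8, 9, 9, 9, 9, 10, 10, 10, 10, 10, 11, 11]
step 2: w=[0.0000, 0.0000, 0.0000, 0.0000, 0.0000, 0.0000, 0.0000, 0.0000, 0.0000, 0.0000, 0.5000, 0.5000]  mean=3.9100  Neff=2.0000  idx=[10, 10, 10, 10, 10, 10, 11, 11, 11, 11, 11, 11]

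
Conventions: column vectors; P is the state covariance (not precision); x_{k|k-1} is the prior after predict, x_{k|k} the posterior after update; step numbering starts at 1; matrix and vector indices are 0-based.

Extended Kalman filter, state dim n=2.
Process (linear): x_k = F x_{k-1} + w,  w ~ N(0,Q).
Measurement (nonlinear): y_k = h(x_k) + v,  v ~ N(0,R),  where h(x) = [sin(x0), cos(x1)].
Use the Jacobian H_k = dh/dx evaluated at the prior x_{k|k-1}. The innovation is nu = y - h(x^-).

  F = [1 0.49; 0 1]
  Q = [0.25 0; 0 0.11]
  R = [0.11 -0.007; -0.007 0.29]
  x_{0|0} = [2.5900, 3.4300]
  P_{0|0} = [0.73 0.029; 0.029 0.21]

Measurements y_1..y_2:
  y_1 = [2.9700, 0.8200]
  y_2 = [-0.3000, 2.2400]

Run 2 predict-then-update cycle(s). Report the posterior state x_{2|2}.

x_post = [-0.1437, 3.7502]

step 1: x^-=[4.2707, 3.4300]  P^-=[1.0588 0.1319; 0.1319 0.3200]  H_jac=[-0.4275 0.0000; 0.0000 0.2844]  S=[0.3035 -0.0230; -0.0230 0.3159]  K=[-1.4907 0.0101; -0.1648 0.2761]  nu=[3.8740, 1.7787]  x^+=[-1.4863, 3.2826]  P^+=[0.3838 0.0469; 0.0469 0.2856]
step 2: x^-=[0.1221, 3.2826]  P^-=[0.7483 0.1869; 0.1869 0.3956]  H_jac=[0.9926 0.0000; 0.0000 0.1405]  S=[0.8472 0.0191; 0.0191 0.2978]  K=[0.8760 0.0321; 0.2150 0.1729]  nu=[-0.4218, 3.2301]  x^+=[-0.1437, 3.7502]  P^+=[0.0969 0.0226; 0.0226 0.3461]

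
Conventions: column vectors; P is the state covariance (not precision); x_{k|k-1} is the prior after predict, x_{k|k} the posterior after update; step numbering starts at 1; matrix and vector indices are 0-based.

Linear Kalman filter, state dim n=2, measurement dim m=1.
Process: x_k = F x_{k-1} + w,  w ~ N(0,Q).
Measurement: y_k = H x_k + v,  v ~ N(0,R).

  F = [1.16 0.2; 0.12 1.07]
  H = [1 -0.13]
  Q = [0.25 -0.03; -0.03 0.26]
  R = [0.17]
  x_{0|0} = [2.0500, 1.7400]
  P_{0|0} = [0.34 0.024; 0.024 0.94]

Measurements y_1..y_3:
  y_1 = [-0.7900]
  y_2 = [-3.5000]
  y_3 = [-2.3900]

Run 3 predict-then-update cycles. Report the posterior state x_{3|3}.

x_post = [-2.4389, 0.4710]

step 1: x^-=[2.7260, 2.1078]  P^-=[0.7562 0.2489; 0.2489 1.3473]  S=[0.8843]  K=[0.8186; 0.0834]  nu=[-3.2420]  x^+=[0.0721, 1.8376]  P^+=[0.1637 0.1885; 0.1885 1.3411]
step 2: x^-=[0.4512, 1.9749]  P^-=[0.6113 0.5183; 0.5183 1.8462]  S=[0.6778]  K=[0.8026; 0.4106]  nu=[-3.6945]  x^+=[-2.5138, 0.4580]  P^+=[0.1748 0.2950; 0.2950 1.7320]
step 3: x^-=[-2.8244, 0.1884]  P^-=[0.6913 0.7381; 0.7381 2.3212]  S=[0.7086]  K=[0.8402; 0.6158]  nu=[0.4589]  x^+=[-2.4389, 0.4710]  P^+=[0.1911 0.3715; 0.3715 2.0524]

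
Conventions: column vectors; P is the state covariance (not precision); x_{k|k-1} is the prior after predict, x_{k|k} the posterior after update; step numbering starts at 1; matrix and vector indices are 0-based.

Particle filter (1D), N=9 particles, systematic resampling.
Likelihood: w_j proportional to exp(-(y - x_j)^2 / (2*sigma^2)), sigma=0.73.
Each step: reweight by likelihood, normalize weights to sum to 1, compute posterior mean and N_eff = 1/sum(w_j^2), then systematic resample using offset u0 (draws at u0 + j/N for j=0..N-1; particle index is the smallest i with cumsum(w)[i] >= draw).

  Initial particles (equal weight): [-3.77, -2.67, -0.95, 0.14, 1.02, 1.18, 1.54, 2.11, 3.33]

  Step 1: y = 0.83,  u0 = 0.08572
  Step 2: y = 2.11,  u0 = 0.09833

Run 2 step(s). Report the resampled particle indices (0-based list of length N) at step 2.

resampled_idx = [3, 4, 5, 6, 6, 7, 8, 8, 8]

step 1: w=[0.0000, 0.0000, 0.0151, 0.1887, 0.2852, 0.2630, 0.1838, 0.0634, 0.0008]  mean=1.0329  Neff=4.4620  idx=[3, 3, 4, 4, 5, 5, 6, 6, 7]
step 2: w=[0.0064, 0.0064, 0.0806, 0.0806, 0.1091, 0.1091, 0.1811, 0.1811, 0.2456]  mean=1.4996  Neff=6.1431  idx=[3, 4, 5, 6, 6, 7, 8, 8, 8]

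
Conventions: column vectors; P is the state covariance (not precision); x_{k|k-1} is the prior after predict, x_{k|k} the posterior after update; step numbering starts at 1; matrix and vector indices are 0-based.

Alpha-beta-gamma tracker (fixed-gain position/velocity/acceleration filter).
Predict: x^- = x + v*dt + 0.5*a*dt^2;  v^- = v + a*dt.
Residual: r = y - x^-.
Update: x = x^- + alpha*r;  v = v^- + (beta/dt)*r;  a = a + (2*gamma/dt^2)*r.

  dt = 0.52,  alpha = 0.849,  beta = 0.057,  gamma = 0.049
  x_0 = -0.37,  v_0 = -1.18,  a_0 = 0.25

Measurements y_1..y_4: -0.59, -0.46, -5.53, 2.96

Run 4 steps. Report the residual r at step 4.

resid = 8.4139

step 1: x_pred=-0.9498  r=0.3598  x^+=-0.6443  v^+=-1.0106  a^+=0.3804
step 2: x_pred=-1.1184  r=0.6584  x^+=-0.5594  v^+=-0.7406  a^+=0.6190
step 3: x_pred=-0.8608  r=-4.6692  x^+=-4.8250  v^+=-0.9305  a^+=-1.0732
step 4: x_pred=-5.4539  r=8.4139  x^+=1.6895  v^+=-0.5663  a^+=1.9762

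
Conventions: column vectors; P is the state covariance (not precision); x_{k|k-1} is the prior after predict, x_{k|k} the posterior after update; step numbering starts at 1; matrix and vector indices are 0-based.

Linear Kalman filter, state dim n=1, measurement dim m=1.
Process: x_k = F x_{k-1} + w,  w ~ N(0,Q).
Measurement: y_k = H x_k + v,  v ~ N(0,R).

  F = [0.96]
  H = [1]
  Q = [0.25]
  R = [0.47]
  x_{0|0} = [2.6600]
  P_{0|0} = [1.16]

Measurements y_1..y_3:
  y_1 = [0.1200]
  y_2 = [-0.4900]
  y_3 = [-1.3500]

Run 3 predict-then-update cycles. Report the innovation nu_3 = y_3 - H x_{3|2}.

step 1: x^-=[2.5536]  P^-=[1.3191]  S=[1.7891]  K=[0.7373]  nu=[-2.4336]  x^+=[0.7593]  P^+=[0.3465]
step 2: x^-=[0.7290]  P^-=[0.5694]  S=[1.0394]  K=[0.5478]  nu=[-1.2190]  x^+=[0.0612]  P^+=[0.2575]
step 3: x^-=[0.0588]  P^-=[0.4873]  S=[0.9573]  K=[0.5090]  nu=[-1.4088]  x^+=[-0.6583]  P^+=[0.2392]

innov = [-1.4088]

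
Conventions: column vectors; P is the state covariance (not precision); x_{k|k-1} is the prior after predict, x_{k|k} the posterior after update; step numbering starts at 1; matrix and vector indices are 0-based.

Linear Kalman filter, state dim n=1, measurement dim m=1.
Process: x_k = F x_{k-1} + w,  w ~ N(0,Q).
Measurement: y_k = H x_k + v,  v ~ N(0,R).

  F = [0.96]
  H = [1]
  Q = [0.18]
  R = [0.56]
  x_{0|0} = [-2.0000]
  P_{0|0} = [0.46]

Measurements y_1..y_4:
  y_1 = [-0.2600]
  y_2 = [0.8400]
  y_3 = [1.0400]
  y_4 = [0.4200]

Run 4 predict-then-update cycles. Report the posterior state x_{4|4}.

step 1: x^-=[-1.9200]  P^-=[0.6039]  S=[1.1639]  K=[0.5189]  nu=[1.6600]  x^+=[-1.0587]  P^+=[0.2906]
step 2: x^-=[-1.0163]  P^-=[0.4478]  S=[1.0078]  K=[0.4443]  nu=[1.8563]  x^+=[-0.1915]  P^+=[0.2488]
step 3: x^-=[-0.1838]  P^-=[0.4093]  S=[0.9693]  K=[0.4223]  nu=[1.2238]  x^+=[0.3330]  P^+=[0.2365]
step 4: x^-=[0.3196]  P^-=[0.3979]  S=[0.9579]  K=[0.4154]  nu=[0.1004]  x^+=[0.3613]  P^+=[0.2326]

x_post = [0.3613]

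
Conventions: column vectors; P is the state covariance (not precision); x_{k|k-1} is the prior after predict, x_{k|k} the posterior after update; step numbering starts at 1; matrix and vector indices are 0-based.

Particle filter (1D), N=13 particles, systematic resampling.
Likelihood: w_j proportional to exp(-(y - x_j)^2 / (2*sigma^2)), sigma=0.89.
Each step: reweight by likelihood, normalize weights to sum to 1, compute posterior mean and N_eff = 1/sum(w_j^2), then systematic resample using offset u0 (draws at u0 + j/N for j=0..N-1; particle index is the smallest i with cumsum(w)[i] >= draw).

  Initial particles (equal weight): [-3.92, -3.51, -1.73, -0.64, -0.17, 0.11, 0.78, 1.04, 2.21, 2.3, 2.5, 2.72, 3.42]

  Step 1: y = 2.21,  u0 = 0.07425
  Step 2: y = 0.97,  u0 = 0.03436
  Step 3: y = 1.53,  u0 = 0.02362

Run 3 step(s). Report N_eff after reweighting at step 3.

N_eff = 12.6375

step 1: w=[0.0000, 0.0000, 0.0000, 0.0012, 0.0056, 0.0124, 0.0552, 0.0846, 0.2008, 0.1997, 0.1904, 0.1704, 0.0797]  mean=2.2456  Neff=6.1645  idx=[6, 7, 8, 8, 9, 9, 9, 10, 10, 11, 11, 12, 12]
step 2: w=[0.2170, 0.2213, 0.0841, 0.0841, 0.0727, 0.0727, 0.0727, 0.0506, 0.0506, 0.0321, 0.0321, 0.0050, 0.0050]  mean=1.7348  Neff=7.5038  idx=[0, 0, 0, 1, 1, 1, 2, 3, 4, 5, 6, 8, 9]
step 3: w=[0.0762, 0.0762, 0.0762, 0.0934, 0.0934, 0.0934, 0.0812, 0.0812, 0.0748, 0.0748, 0.0748, 0.0600, 0.0445]  mean=1.6154  Neff=12.6375  idx=[0, 1, 2, 3, 4, 4, 5, 6, 7, 8, 9, 10, 11]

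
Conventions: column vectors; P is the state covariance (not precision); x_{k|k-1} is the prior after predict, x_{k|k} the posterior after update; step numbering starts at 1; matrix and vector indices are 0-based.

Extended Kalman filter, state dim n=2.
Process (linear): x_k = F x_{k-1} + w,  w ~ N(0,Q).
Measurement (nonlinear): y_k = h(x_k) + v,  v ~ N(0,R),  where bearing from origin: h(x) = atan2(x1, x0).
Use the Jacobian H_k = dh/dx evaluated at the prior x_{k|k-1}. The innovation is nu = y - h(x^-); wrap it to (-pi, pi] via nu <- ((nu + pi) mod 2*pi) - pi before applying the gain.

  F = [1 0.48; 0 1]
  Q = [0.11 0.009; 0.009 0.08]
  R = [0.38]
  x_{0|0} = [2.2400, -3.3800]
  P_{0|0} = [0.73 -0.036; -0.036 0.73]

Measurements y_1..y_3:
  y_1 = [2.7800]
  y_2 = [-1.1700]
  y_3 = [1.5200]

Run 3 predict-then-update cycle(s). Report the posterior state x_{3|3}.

step 1: x^-=[0.6176, -3.3800]  P^-=[0.9736 0.3234; 0.3234 0.8100]  H_jac=[0.2863 0.0523]  S=[0.4717]  K=[0.6268; 0.2861]  nu=[-2.1131]  x^+=[-0.7069, -3.9846]  P^+=[0.7883 0.2388; 0.2388 0.7714]
step 2: x^-=[-2.6195, -3.9846]  P^-=[1.3053 0.6181; 0.6181 0.8514]  H_jac=[0.1752 -0.1152]  S=[0.4064]  K=[0.3876; 0.0252]  nu=[0.9824]  x^+=[-2.2388, -3.9599]  P^+=[1.2442 0.6141; 0.6141 0.8511]
step 3: x^-=[-4.1395, -3.9599]  P^-=[2.1399 1.0316; 1.0316 0.9311]  H_jac=[0.1207 -0.1261]  S=[0.3946]  K=[0.3246; 0.0178]  nu=[-2.3848]  x^+=[-4.9136, -4.0024]  P^+=[2.0983 1.0294; 1.0294 0.9310]

x_post = [-4.9136, -4.0024]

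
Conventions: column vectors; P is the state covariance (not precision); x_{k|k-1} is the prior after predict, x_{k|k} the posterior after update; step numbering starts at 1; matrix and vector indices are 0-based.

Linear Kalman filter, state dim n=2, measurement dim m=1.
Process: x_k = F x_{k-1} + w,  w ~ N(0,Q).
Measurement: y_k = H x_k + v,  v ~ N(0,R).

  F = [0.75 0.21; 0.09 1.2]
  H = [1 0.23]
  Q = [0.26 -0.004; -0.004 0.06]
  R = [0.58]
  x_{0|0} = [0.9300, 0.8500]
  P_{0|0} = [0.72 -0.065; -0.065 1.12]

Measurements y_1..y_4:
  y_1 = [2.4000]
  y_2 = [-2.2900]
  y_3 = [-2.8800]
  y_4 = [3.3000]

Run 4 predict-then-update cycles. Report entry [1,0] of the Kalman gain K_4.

K[1,0] = 0.7357

step 1: x^-=[0.8760, 1.1037]  P^-=[0.6939 0.2671; 0.2671 1.6646]  S=[1.4848]  K=[0.5087; 0.4377]  nu=[1.2701]  x^+=[1.5221, 1.6597]  P^+=[0.3097 -0.0635; -0.0635 1.3801]
step 2: x^-=[1.4901, 2.1286]  P^-=[0.4750 0.3063; 0.3063 2.0361]  S=[1.3036]  K=[0.4184; 0.5942]  nu=[-4.2697]  x^+=[-0.2964, -0.4084]  P^+=[0.2468 -0.0178; -0.0178 1.5758]
step 3: x^-=[-0.3081, -0.5167]  P^-=[0.4627 0.3934; 0.3934 2.3274]  S=[1.3468]  K=[0.4107; 0.6896]  nu=[-2.4531]  x^+=[-1.3157, -2.2083]  P^+=[0.2355 0.0119; 0.0119 1.6870]
step 4: x^-=[-1.4505, -2.7683]  P^-=[0.4706 0.4480; 0.4480 2.4937]  S=[1.3886]  K=[0.4131; 0.7357]  nu=[5.3872]  x^+=[0.7750, 1.1948]  P^+=[0.2336 0.0260; 0.0260 1.7422]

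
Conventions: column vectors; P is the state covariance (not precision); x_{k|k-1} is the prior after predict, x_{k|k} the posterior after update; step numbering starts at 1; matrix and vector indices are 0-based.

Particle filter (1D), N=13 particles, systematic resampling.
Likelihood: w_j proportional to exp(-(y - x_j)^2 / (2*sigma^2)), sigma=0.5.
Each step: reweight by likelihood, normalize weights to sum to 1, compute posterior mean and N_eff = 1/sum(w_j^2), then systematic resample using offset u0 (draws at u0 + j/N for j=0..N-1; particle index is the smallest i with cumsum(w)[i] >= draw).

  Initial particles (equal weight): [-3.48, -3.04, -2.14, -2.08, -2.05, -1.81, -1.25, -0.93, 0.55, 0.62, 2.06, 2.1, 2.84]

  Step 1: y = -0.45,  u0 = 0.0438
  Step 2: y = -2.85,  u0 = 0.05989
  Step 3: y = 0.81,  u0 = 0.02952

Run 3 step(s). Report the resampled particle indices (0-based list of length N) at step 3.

resampled_idx = [1, 4, 8, 10, 10, 10, 11, 11, 11, 11, 12, 12, 12]

step 1: w=[0.0000, 0.0000, 0.0028, 0.0042, 0.0050, 0.0209, 0.2348, 0.5326, 0.1143, 0.0855, 0.0000, 0.0000, 0.0000]  mean=-0.7356  Neff=2.7809  idx=[6, 6, 6, 7, 7, 7, 7, 7, 7, 7, 8, 8, 9]
step 2: w=[0.2677, 0.2677, 0.2677, 0.0281, 0.0281, 0.0281, 0.0281, 0.0281, 0.0281, 0.0281, 0.0000, 0.0000, 0.0000]  mean=-1.1870  Neff=4.5350  idx=[0, 0, 0, 1, 1, 1, 1, 2, 2, 2, 3, 6, 9]
step 3: w=[0.0227, 0.0227, 0.0227, 0.0227, 0.0227, 0.0227, 0.0227, 0.0227, 0.0227, 0.0227, 0.2578, 0.2578, 0.2578]  mean=-1.0025  Neff=4.8887  idx=[1, 4, 8, 10, 10, 10, 11, 11, 11, 11, 12, 12, 12]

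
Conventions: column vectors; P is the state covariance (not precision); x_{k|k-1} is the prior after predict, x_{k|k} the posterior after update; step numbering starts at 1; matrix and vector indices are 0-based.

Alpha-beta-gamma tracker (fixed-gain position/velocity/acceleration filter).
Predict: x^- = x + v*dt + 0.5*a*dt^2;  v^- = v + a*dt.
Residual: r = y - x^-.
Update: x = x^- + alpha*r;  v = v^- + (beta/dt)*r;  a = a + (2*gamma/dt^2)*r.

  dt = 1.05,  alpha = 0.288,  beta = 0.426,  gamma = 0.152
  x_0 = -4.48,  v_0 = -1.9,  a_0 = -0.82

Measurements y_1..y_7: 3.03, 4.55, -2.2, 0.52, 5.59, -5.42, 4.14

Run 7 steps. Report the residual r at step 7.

step 1: x_pred=-6.9270  r=9.9570  x^+=-4.0594  v^+=1.2787  a^+=1.9255
step 2: x_pred=-1.6553  r=6.2053  x^+=0.1318  v^+=5.8181  a^+=3.6366
step 3: x_pred=8.2455  r=-10.4455  x^+=5.2372  v^+=5.3986  a^+=0.7564
step 4: x_pred=11.3226  r=-10.8026  x^+=8.2115  v^+=1.8100  a^+=-2.2223
step 5: x_pred=8.8869  r=-3.2969  x^+=7.9374  v^+=-1.8611  a^+=-3.1314
step 6: x_pred=4.2571  r=-9.6771  x^+=1.4701  v^+=-9.0752  a^+=-5.7997
step 7: x_pred=-11.2560  r=15.3960  x^+=-6.8219  v^+=-8.9185  a^+=-1.5545

resid = 15.3960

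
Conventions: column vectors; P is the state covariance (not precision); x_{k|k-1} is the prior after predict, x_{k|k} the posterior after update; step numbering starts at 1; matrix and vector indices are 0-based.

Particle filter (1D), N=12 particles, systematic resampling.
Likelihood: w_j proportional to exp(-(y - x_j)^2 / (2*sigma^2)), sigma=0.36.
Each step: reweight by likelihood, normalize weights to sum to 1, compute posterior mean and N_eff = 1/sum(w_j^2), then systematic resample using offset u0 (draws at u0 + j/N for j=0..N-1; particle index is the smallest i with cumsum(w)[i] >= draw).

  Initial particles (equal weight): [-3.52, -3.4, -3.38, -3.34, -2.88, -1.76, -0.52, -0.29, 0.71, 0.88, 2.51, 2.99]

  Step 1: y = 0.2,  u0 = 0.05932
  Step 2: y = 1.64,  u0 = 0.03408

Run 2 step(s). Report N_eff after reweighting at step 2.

N_eff = 4.5261

step 1: w=[0.0000, 0.0000, 0.0000, 0.0000, 0.0000, 0.0000, 0.1270, 0.3715, 0.3439, 0.1576, 0.0000, 0.0000]  mean=0.2091  Neff=3.3640  idx=[6, 7, 7, 7, 7, 7, 8, 8, 8, 8, 9, 9]
step 2: w=[0.0000, 0.0000, 0.0000, 0.0000, 0.0000, 0.0000, 0.0994, 0.0994, 0.0994, 0.0994, 0.3012, 0.3012]  mean=0.8124  Neff=4.5261  idx=[6, 7, 8, 8, 9, 10, 10, 10, 11, 11, 11, 11]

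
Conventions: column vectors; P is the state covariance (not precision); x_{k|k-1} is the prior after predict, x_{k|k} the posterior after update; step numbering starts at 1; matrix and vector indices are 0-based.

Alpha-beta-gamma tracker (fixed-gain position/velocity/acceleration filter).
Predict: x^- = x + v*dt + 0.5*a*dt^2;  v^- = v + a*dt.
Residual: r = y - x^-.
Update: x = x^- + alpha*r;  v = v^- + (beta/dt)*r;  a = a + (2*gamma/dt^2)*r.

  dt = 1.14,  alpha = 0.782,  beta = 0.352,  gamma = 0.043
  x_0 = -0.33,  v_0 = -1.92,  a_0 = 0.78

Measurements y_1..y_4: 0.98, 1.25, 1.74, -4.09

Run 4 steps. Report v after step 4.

step 1: x_pred=-2.0120  r=2.9920  x^+=0.3278  v^+=-0.1070  a^+=0.9780
step 2: x_pred=0.8413  r=0.4087  x^+=1.1609  v^+=1.1341  a^+=1.0050
step 3: x_pred=3.1069  r=-1.3669  x^+=2.0380  v^+=1.8578  a^+=0.9146
step 4: x_pred=4.7502  r=-8.8402  x^+=-2.1628  v^+=0.1708  a^+=0.3296

v_post = 0.1708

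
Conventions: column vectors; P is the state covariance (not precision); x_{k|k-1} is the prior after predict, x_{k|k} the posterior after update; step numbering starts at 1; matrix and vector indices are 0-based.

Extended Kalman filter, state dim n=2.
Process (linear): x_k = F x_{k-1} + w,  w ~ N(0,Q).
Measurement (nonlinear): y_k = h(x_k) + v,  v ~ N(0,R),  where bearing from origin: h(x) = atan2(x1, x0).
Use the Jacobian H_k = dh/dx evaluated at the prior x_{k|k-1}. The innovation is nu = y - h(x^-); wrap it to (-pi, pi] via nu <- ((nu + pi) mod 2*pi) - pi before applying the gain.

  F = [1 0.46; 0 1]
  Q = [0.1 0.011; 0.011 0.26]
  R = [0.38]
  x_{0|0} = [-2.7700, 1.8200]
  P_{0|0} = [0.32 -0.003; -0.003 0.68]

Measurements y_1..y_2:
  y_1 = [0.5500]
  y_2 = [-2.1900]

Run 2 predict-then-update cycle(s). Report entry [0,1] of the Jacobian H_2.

step 1: x^-=[-1.9328, 1.8200]  P^-=[0.5611 0.3208; 0.3208 0.9400]  H_jac=[-0.2582 -0.2742]  S=[0.5335]  K=[-0.4365; -0.6384]  nu=[-1.8362]  x^+=[-1.1313, 2.9923]  P^+=[0.4595 0.1721; 0.1721 0.7226]
step 2: x^-=[0.2451, 2.9923]  P^-=[0.8707 0.5155; 0.5155 0.9826]  H_jac=[-0.3320 0.0272]  S=[0.4674]  K=[-0.5885; -0.3090]  nu=[2.6041]  x^+=[-1.2874, 2.1876]  P^+=[0.7089 0.4305; 0.4305 0.9379]

H_jac[0,1] = 0.0272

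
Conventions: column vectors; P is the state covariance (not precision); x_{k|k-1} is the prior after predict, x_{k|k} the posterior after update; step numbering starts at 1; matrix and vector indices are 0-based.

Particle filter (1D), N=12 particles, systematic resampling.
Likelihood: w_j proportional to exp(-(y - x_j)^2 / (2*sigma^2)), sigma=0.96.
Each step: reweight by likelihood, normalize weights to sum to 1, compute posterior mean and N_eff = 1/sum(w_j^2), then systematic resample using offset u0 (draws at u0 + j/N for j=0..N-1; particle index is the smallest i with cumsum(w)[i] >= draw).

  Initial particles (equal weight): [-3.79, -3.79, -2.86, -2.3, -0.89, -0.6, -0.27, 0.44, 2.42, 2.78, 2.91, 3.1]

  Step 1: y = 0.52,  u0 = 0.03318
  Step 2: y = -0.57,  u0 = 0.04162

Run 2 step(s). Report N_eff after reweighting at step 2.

step 1: w=[0.0000, 0.0000, 0.0007, 0.0047, 0.1194, 0.1779, 0.2504, 0.3500, 0.0495, 0.0220, 0.0158, 0.0095]  mean=0.1170  Neff=4.2661  idx=[4, 4, 5, 5, 6, 6, 6, 7, 7, 7, 7, 8]
step 2: w=[0.1045, 0.1045, 0.1104, 0.1104, 0.1052, 0.1052, 0.1052, 0.0635, 0.0635, 0.0635, 0.0635, 0.0009]  mean=-0.2897  Neff=10.4718  idx=[0, 1, 1, 2, 3, 4, 5, 5, 6, 7, 9, 10]

N_eff = 10.4718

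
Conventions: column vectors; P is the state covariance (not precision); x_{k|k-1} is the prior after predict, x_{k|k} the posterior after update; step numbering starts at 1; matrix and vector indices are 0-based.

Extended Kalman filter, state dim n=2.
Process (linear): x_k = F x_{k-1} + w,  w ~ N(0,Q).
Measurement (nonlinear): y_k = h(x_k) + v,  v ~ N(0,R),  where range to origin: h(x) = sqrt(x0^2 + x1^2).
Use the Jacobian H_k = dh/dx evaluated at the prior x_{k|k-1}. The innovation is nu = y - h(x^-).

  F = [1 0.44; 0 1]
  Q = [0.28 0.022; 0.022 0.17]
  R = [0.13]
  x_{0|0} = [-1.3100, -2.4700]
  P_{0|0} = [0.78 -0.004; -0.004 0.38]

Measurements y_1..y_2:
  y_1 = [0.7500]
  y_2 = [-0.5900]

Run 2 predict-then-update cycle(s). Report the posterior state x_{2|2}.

x_post = [0.0177, 0.1164]

step 1: x^-=[-2.3968, -2.4700]  P^-=[1.1300 0.1852; 0.1852 0.5500]  H_jac=[-0.6964 -0.7177]  S=[1.1464]  K=[-0.8024; -0.4568]  nu=[-2.6917]  x^+=[-0.2370, -1.2404]  P^+=[0.3920 -0.2350; -0.2350 0.3108]
step 2: x^-=[-0.7828, -1.2404]  P^-=[0.5253 -0.0763; -0.0763 0.4808]  H_jac=[-0.5337 -0.8457]  S=[0.5546]  K=[-0.3892; -0.6597]  nu=[-2.0567]  x^+=[0.0177, 0.1164]  P^+=[0.4413 -0.2187; -0.2187 0.2394]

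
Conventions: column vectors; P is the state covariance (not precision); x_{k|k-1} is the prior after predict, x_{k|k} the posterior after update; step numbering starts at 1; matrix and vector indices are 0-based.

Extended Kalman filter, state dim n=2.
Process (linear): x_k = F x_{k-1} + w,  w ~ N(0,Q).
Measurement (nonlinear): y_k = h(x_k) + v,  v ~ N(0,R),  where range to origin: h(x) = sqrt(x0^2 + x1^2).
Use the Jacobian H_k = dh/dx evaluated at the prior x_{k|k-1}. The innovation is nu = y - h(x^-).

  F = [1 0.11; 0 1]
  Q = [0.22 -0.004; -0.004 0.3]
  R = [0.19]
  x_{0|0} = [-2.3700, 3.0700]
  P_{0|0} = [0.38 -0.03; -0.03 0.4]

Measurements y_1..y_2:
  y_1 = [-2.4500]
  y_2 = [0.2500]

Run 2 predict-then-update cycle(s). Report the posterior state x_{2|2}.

x_post = [0.3390, -0.4310]

step 1: x^-=[-2.0323, 3.0700]  P^-=[0.5982 0.0100; 0.0100 0.7000]  H_jac=[-0.5520 0.8338]  S=[0.8498]  K=[-0.3788; 0.6804]  nu=[-6.1317]  x^+=[0.2903, -1.1019]  P^+=[0.4763 0.2290; 0.2290 0.3066]
step 2: x^-=[0.1691, -1.1019]  P^-=[0.7504 0.2587; 0.2587 0.6066]  H_jac=[0.1517 -0.9884]  S=[0.7223]  K=[-0.1964; -0.7757]  nu=[-0.8648]  x^+=[0.3390, -0.4310]  P^+=[0.7225 0.1487; 0.1487 0.1719]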